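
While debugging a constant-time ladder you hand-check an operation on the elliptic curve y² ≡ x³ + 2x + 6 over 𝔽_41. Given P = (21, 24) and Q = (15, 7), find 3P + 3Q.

First 3P:
Repeated addition: build up to 3P.
2P: tangent at (21, 24): λ = (3·21² + 2)/(2·24) ≡ 13/7. 7⁻¹ ≡ 6 (mod 41), so λ ≡ 13·6 ≡ 37.
  x = λ² - 21 - 21 = 1369 - 42 ≡ 15; y = λ·(21 - 15) - 24 ≡ 34. → (15, 34)
3P: (15, 34) + (21, 24). λ = (24 - 34)/(21 - 15) ≡ 31/6 mod 41. 6⁻¹ ≡ 7 (mod 41) since 6·7 = 42 ≡ 1, so λ ≡ 12.
  x = λ² - 15 - 21 = 144 - 36 ≡ 26; y = λ·(15 - 26) - 34 ≡ 39. → (26, 39)
3P = (26, 39).
Next 3Q:
Repeated addition: build up to 3Q.
2Q: tangent at (15, 7): λ = (3·15² + 2)/(2·7) ≡ 21/14. 14⁻¹ ≡ 3 (mod 41) since 14·3 = 42 ≡ 1, so λ ≡ 21·3 ≡ 22.
  x = λ² - 15 - 15 = 484 - 30 ≡ 3; y = λ·(15 - 3) - 7 ≡ 11. → (3, 11)
3Q: (3, 11) + (15, 7). λ = (7 - 11)/(15 - 3) ≡ 37/12 mod 41. 12⁻¹ ≡ 24 (mod 41), so λ ≡ 27.
  x = λ² - 3 - 15 = 729 - 18 ≡ 14; y = λ·(3 - 14) - 11 ≡ 20. → (14, 20)
3Q = (14, 20).
Finally 3P + 3Q:
(26, 39) + (14, 20). λ = (20 - 39)/(14 - 26) ≡ 22/29 mod 41. 29⁻¹ ≡ 17 (mod 41), so λ ≡ 5.
  x = λ² - 26 - 14 = 25 - 40 ≡ 26; y = λ·(26 - 26) - 39 ≡ 2. → (26, 2)

(26, 2)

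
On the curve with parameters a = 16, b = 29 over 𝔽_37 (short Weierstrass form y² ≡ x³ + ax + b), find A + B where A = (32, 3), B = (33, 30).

(35, 27)

(32, 3) + (33, 30). λ = (30 - 3)/(33 - 32) ≡ 27/1 mod 37. 1⁻¹ ≡ 1 (mod 37), so λ ≡ 27.
  x = λ² - 32 - 33 = 729 - 65 ≡ 35; y = λ·(32 - 35) - 3 ≡ 27. → (35, 27)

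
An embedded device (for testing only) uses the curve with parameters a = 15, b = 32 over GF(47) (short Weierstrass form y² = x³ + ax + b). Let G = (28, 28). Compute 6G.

Repeated addition: build up to 6G.
2G: tangent at (28, 28): λ = (3·28² + 15)/(2·28) ≡ 17/9. 9⁻¹ ≡ 21 (mod 47), so λ ≡ 17·21 ≡ 28.
  x = λ² - 28 - 28 = 784 - 56 ≡ 23; y = λ·(28 - 23) - 28 ≡ 18. → (23, 18)
3G: (23, 18) + (28, 28). λ = (28 - 18)/(28 - 23) ≡ 10/5 mod 47. 5⁻¹ ≡ 19 (mod 47) since 5·19 = 95 ≡ 1, so λ ≡ 2.
  x = λ² - 23 - 28 = 4 - 51 ≡ 0; y = λ·(23 - 0) - 18 ≡ 28. → (0, 28)
4G: (0, 28) + (28, 28). λ = (28 - 28)/(28 - 0) ≡ 0/28 mod 47. 28⁻¹ ≡ 42 (mod 47), so λ ≡ 0.
  x = λ² - 0 - 28 = 0 - 28 ≡ 19; y = λ·(0 - 19) - 28 ≡ 19. → (19, 19)
5G: (19, 19) + (28, 28). λ = (28 - 19)/(28 - 19) ≡ 9/9 mod 47. 9⁻¹ ≡ 21 (mod 47), so λ ≡ 1.
  x = λ² - 19 - 28 = 1 - 47 ≡ 1; y = λ·(19 - 1) - 19 ≡ 46. → (1, 46)
6G: (1, 46) + (28, 28). λ = (28 - 46)/(28 - 1) ≡ 29/27 mod 47. 27⁻¹ ≡ 7 (mod 47) since 27·7 = 189 ≡ 1, so λ ≡ 15.
  x = λ² - 1 - 28 = 225 - 29 ≡ 8; y = λ·(1 - 8) - 46 ≡ 37. → (8, 37)

(8, 37)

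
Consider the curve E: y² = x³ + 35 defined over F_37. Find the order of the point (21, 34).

2P: tangent at (21, 34): λ = (3·21² + 0)/(2·34) ≡ 28/31. 31⁻¹ ≡ 6 (mod 37), so λ ≡ 28·6 ≡ 20.
  x = λ² - 21 - 21 = 400 - 42 ≡ 25; y = λ·(21 - 25) - 34 ≡ 34. → (25, 34)
3P: (25, 34) + (21, 34). λ = (34 - 34)/(21 - 25) ≡ 0/33 mod 37. 33⁻¹ ≡ 9 (mod 37), so λ ≡ 0.
  x = λ² - 25 - 21 = 0 - 46 ≡ 28; y = λ·(25 - 28) - 34 ≡ 3. → (28, 3)
4P: (28, 3) + (21, 34). λ = (34 - 3)/(21 - 28) ≡ 31/30 mod 37. 30⁻¹ ≡ 21 (mod 37), so λ ≡ 22.
  x = λ² - 28 - 21 = 484 - 49 ≡ 28; y = λ·(28 - 28) - 3 ≡ 34. → (28, 34)
5P: (28, 34) + (21, 34). λ = (34 - 34)/(21 - 28) ≡ 0/30 mod 37. 30⁻¹ ≡ 21 (mod 37) since 30·21 = 630 ≡ 1, so λ ≡ 0.
  x = λ² - 28 - 21 = 0 - 49 ≡ 25; y = λ·(28 - 25) - 34 ≡ 3. → (25, 3)
6P: (25, 3) + (21, 34). λ = (34 - 3)/(21 - 25) ≡ 31/33 mod 37. 33⁻¹ ≡ 9 (mod 37), so λ ≡ 20.
  x = λ² - 25 - 21 = 400 - 46 ≡ 21; y = λ·(25 - 21) - 3 ≡ 3. → (21, 3)
7P: (21, 3) + (21, 34): same x and y₁ ≡ -y₂, so the sum is O.
7P = O, so the order is 7.

7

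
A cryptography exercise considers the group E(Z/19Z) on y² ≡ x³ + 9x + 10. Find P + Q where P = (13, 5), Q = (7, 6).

(13, 5) + (7, 6). λ = (6 - 5)/(7 - 13) ≡ 1/13 mod 19. 13⁻¹ ≡ 3 (mod 19), so λ ≡ 3.
  x = λ² - 13 - 7 = 9 - 20 ≡ 8; y = λ·(13 - 8) - 5 ≡ 10. → (8, 10)

(8, 10)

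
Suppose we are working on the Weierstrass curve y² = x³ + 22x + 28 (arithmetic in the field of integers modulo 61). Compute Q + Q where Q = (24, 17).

tangent at (24, 17): λ = (3·24² + 22)/(2·17) ≡ 42/34. 34⁻¹ ≡ 9 (mod 61) since 34·9 = 306 ≡ 1, so λ ≡ 42·9 ≡ 12.
  x = λ² - 24 - 24 = 144 - 48 ≡ 35; y = λ·(24 - 35) - 17 ≡ 34. → (35, 34)

(35, 34)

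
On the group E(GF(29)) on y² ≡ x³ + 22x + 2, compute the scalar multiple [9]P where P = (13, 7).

(18, 13)

Repeated addition: build up to 9P.
2P: tangent at (13, 7): λ = (3·13² + 22)/(2·7) ≡ 7/14. 14⁻¹ ≡ 27 (mod 29), so λ ≡ 7·27 ≡ 15.
  x = λ² - 13 - 13 = 225 - 26 ≡ 25; y = λ·(13 - 25) - 7 ≡ 16. → (25, 16)
3P: (25, 16) + (13, 7). λ = (7 - 16)/(13 - 25) ≡ 20/17 mod 29. 17⁻¹ ≡ 12 (mod 29), so λ ≡ 8.
  x = λ² - 25 - 13 = 64 - 38 ≡ 26; y = λ·(25 - 26) - 16 ≡ 5. → (26, 5)
4P: (26, 5) + (13, 7). λ = (7 - 5)/(13 - 26) ≡ 2/16 mod 29. 16⁻¹ ≡ 20 (mod 29), so λ ≡ 11.
  x = λ² - 26 - 13 = 121 - 39 ≡ 24; y = λ·(26 - 24) - 5 ≡ 17. → (24, 17)
5P: (24, 17) + (13, 7). λ = (7 - 17)/(13 - 24) ≡ 19/18 mod 29. 18⁻¹ ≡ 21 (mod 29) since 18·21 = 378 ≡ 1, so λ ≡ 22.
  x = λ² - 24 - 13 = 484 - 37 ≡ 12; y = λ·(24 - 12) - 17 ≡ 15. → (12, 15)
6P: (12, 15) + (13, 7). λ = (7 - 15)/(13 - 12) ≡ 21/1 mod 29. 1⁻¹ ≡ 1 (mod 29) since 1·1 = 1 ≡ 1, so λ ≡ 21.
  x = λ² - 12 - 13 = 441 - 25 ≡ 10; y = λ·(12 - 10) - 15 ≡ 27. → (10, 27)
7P: (10, 27) + (13, 7). λ = (7 - 27)/(13 - 10) ≡ 9/3 mod 29. 3⁻¹ ≡ 10 (mod 29), so λ ≡ 3.
  x = λ² - 10 - 13 = 9 - 23 ≡ 15; y = λ·(10 - 15) - 27 ≡ 16. → (15, 16)
8P: (15, 16) + (13, 7). λ = (7 - 16)/(13 - 15) ≡ 20/27 mod 29. 27⁻¹ ≡ 14 (mod 29), so λ ≡ 19.
  x = λ² - 15 - 13 = 361 - 28 ≡ 14; y = λ·(15 - 14) - 16 ≡ 3. → (14, 3)
9P: (14, 3) + (13, 7). λ = (7 - 3)/(13 - 14) ≡ 4/28 mod 29. 28⁻¹ ≡ 28 (mod 29) since 28·28 = 784 ≡ 1, so λ ≡ 25.
  x = λ² - 14 - 13 = 625 - 27 ≡ 18; y = λ·(14 - 18) - 3 ≡ 13. → (18, 13)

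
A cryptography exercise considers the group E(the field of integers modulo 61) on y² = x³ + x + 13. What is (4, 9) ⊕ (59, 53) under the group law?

(45, 7)

(4, 9) + (59, 53). λ = (53 - 9)/(59 - 4) ≡ 44/55 mod 61. 55⁻¹ ≡ 10 (mod 61) since 55·10 = 550 ≡ 1, so λ ≡ 13.
  x = λ² - 4 - 59 = 169 - 63 ≡ 45; y = λ·(4 - 45) - 9 ≡ 7. → (45, 7)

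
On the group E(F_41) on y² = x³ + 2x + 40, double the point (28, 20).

tangent at (28, 20): λ = (3·28² + 2)/(2·20) ≡ 17/40. 40⁻¹ ≡ 40 (mod 41) since 40·40 = 1600 ≡ 1, so λ ≡ 17·40 ≡ 24.
  x = λ² - 28 - 28 = 576 - 56 ≡ 28; y = λ·(28 - 28) - 20 ≡ 21. → (28, 21)

(28, 21)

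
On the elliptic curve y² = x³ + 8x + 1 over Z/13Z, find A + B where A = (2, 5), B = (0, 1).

(2, 8)

(2, 5) + (0, 1). λ = (1 - 5)/(0 - 2) ≡ 9/11 mod 13. 11⁻¹ ≡ 6 (mod 13), so λ ≡ 2.
  x = λ² - 2 - 0 = 4 - 2 ≡ 2; y = λ·(2 - 2) - 5 ≡ 8. → (2, 8)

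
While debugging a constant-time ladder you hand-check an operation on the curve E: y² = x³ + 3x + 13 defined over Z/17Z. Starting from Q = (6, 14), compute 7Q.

(4, 15)

Double-and-add on 7 = (111)₂. Start with Q = (6, 14) for the leading 1-bit.
double: tangent at (6, 14): λ = (3·6² + 3)/(2·14) ≡ 9/11. 11⁻¹ ≡ 14 (mod 17) since 11·14 = 154 ≡ 1, so λ ≡ 9·14 ≡ 7.
  x = λ² - 6 - 6 = 49 - 12 ≡ 3; y = λ·(6 - 3) - 14 ≡ 7. → (3, 7)
add Q: (3, 7) + (6, 14). λ = (14 - 7)/(6 - 3) ≡ 7/3 mod 17. 3⁻¹ ≡ 6 (mod 17) since 3·6 = 18 ≡ 1, so λ ≡ 8.
  x = λ² - 3 - 6 = 64 - 9 ≡ 4; y = λ·(3 - 4) - 7 ≡ 2. → (4, 2)
double: tangent at (4, 2): λ = (3·4² + 3)/(2·2) ≡ 0/4. 4⁻¹ ≡ 13 (mod 17), so λ ≡ 0·13 ≡ 0.
  x = λ² - 4 - 4 = 0 - 8 ≡ 9; y = λ·(4 - 9) - 2 ≡ 15. → (9, 15)
add Q: (9, 15) + (6, 14). λ = (14 - 15)/(6 - 9) ≡ 16/14 mod 17. 14⁻¹ ≡ 11 (mod 17), so λ ≡ 6.
  x = λ² - 9 - 6 = 36 - 15 ≡ 4; y = λ·(9 - 4) - 15 ≡ 15. → (4, 15)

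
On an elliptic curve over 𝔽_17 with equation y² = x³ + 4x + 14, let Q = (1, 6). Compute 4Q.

(14, 3)

Double-and-add on 4 = (100)₂. Start with Q = (1, 6) for the leading 1-bit.
double: tangent at (1, 6): λ = (3·1² + 4)/(2·6) ≡ 7/12. 12⁻¹ ≡ 10 (mod 17), so λ ≡ 7·10 ≡ 2.
  x = λ² - 1 - 1 = 4 - 2 ≡ 2; y = λ·(1 - 2) - 6 ≡ 9. → (2, 9)
double: tangent at (2, 9): λ = (3·2² + 4)/(2·9) ≡ 16/1. 1⁻¹ ≡ 1 (mod 17) since 1·1 = 1 ≡ 1, so λ ≡ 16·1 ≡ 16.
  x = λ² - 2 - 2 = 256 - 4 ≡ 14; y = λ·(2 - 14) - 9 ≡ 3. → (14, 3)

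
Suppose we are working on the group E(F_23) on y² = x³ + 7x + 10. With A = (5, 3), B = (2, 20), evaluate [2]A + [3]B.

(2, 3)

First 2A:
Repeated addition: build up to 2A.
2A: tangent at (5, 3): λ = (3·5² + 7)/(2·3) ≡ 13/6. 6⁻¹ ≡ 4 (mod 23) since 6·4 = 24 ≡ 1, so λ ≡ 13·4 ≡ 6.
  x = λ² - 5 - 5 = 36 - 10 ≡ 3; y = λ·(5 - 3) - 3 ≡ 9. → (3, 9)
2A = (3, 9).
Next 3B:
Repeated addition: build up to 3B.
2B: tangent at (2, 20): λ = (3·2² + 7)/(2·20) ≡ 19/17. 17⁻¹ ≡ 19 (mod 23), so λ ≡ 19·19 ≡ 16.
  x = λ² - 2 - 2 = 256 - 4 ≡ 22; y = λ·(2 - 22) - 20 ≡ 5. → (22, 5)
3B: (22, 5) + (2, 20). λ = (20 - 5)/(2 - 22) ≡ 15/3 mod 23. 3⁻¹ ≡ 8 (mod 23), so λ ≡ 5.
  x = λ² - 22 - 2 = 25 - 24 ≡ 1; y = λ·(22 - 1) - 5 ≡ 8. → (1, 8)
3B = (1, 8).
Finally 2A + 3B:
(3, 9) + (1, 8). λ = (8 - 9)/(1 - 3) ≡ 22/21 mod 23. 21⁻¹ ≡ 11 (mod 23), so λ ≡ 12.
  x = λ² - 3 - 1 = 144 - 4 ≡ 2; y = λ·(3 - 2) - 9 ≡ 3. → (2, 3)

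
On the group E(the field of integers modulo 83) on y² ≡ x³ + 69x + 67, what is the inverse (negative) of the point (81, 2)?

-(81, 2) = (81, -2 mod 83) = (81, 81).

(81, 81)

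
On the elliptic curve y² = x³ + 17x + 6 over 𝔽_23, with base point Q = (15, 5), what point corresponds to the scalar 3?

Repeated addition: build up to 3Q.
2Q: tangent at (15, 5): λ = (3·15² + 17)/(2·5) ≡ 2/10. 10⁻¹ ≡ 7 (mod 23) since 10·7 = 70 ≡ 1, so λ ≡ 2·7 ≡ 14.
  x = λ² - 15 - 15 = 196 - 30 ≡ 5; y = λ·(15 - 5) - 5 ≡ 20. → (5, 20)
3Q: (5, 20) + (15, 5). λ = (5 - 20)/(15 - 5) ≡ 8/10 mod 23. 10⁻¹ ≡ 7 (mod 23) since 10·7 = 70 ≡ 1, so λ ≡ 10.
  x = λ² - 5 - 15 = 100 - 20 ≡ 11; y = λ·(5 - 11) - 20 ≡ 12. → (11, 12)

(11, 12)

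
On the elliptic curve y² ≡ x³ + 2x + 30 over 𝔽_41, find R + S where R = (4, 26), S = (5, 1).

(4, 26) + (5, 1). λ = (1 - 26)/(5 - 4) ≡ 16/1 mod 41. 1⁻¹ ≡ 1 (mod 41), so λ ≡ 16.
  x = λ² - 4 - 5 = 256 - 9 ≡ 1; y = λ·(4 - 1) - 26 ≡ 22. → (1, 22)

(1, 22)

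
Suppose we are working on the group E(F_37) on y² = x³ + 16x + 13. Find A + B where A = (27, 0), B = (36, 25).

(27, 0) + (36, 25). λ = (25 - 0)/(36 - 27) ≡ 25/9 mod 37. 9⁻¹ ≡ 33 (mod 37), so λ ≡ 11.
  x = λ² - 27 - 36 = 121 - 63 ≡ 21; y = λ·(27 - 21) - 0 ≡ 29. → (21, 29)

(21, 29)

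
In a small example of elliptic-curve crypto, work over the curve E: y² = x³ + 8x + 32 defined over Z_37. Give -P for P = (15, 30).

-(15, 30) = (15, -30 mod 37) = (15, 7).

(15, 7)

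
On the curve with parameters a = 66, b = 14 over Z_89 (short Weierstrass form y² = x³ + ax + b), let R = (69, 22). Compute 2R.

(38, 73)

tangent at (69, 22): λ = (3·69² + 66)/(2·22) ≡ 20/44. 44⁻¹ ≡ 87 (mod 89), so λ ≡ 20·87 ≡ 49.
  x = λ² - 69 - 69 = 2401 - 138 ≡ 38; y = λ·(69 - 38) - 22 ≡ 73. → (38, 73)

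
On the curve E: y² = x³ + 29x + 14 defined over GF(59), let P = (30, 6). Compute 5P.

(42, 6)

Repeated addition: build up to 5P.
2P: tangent at (30, 6): λ = (3·30² + 29)/(2·6) ≡ 15/12. 12⁻¹ ≡ 5 (mod 59), so λ ≡ 15·5 ≡ 16.
  x = λ² - 30 - 30 = 256 - 60 ≡ 19; y = λ·(30 - 19) - 6 ≡ 52. → (19, 52)
3P: (19, 52) + (30, 6). λ = (6 - 52)/(30 - 19) ≡ 13/11 mod 59. 11⁻¹ ≡ 43 (mod 59), so λ ≡ 28.
  x = λ² - 19 - 30 = 784 - 49 ≡ 27; y = λ·(19 - 27) - 52 ≡ 19. → (27, 19)
4P: (27, 19) + (30, 6). λ = (6 - 19)/(30 - 27) ≡ 46/3 mod 59. 3⁻¹ ≡ 20 (mod 59) since 3·20 = 60 ≡ 1, so λ ≡ 35.
  x = λ² - 27 - 30 = 1225 - 57 ≡ 47; y = λ·(27 - 47) - 19 ≡ 48. → (47, 48)
5P: (47, 48) + (30, 6). λ = (6 - 48)/(30 - 47) ≡ 17/42 mod 59. 42⁻¹ ≡ 52 (mod 59), so λ ≡ 58.
  x = λ² - 47 - 30 = 3364 - 77 ≡ 42; y = λ·(47 - 42) - 48 ≡ 6. → (42, 6)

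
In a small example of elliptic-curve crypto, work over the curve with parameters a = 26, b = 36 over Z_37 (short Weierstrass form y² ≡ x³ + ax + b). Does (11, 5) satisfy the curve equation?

yes

y² = 5² ≡ 25; x³ + 26x + 36 = 1653 ≡ 25 (mod 37). 25 = 25.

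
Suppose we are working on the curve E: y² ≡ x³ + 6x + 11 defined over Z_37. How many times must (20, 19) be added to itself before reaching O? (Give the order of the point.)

8

2P: tangent at (20, 19): λ = (3·20² + 6)/(2·19) ≡ 22/1. 1⁻¹ ≡ 1 (mod 37) since 1·1 = 1 ≡ 1, so λ ≡ 22·1 ≡ 22.
  x = λ² - 20 - 20 = 484 - 40 ≡ 0; y = λ·(20 - 0) - 19 ≡ 14. → (0, 14)
3P: (0, 14) + (20, 19). λ = (19 - 14)/(20 - 0) ≡ 5/20 mod 37. 20⁻¹ ≡ 13 (mod 37) since 20·13 = 260 ≡ 1, so λ ≡ 28.
  x = λ² - 0 - 20 = 784 - 20 ≡ 24; y = λ·(0 - 24) - 14 ≡ 17. → (24, 17)
4P: (24, 17) + (20, 19). λ = (19 - 17)/(20 - 24) ≡ 2/33 mod 37. 33⁻¹ ≡ 9 (mod 37), so λ ≡ 18.
  x = λ² - 24 - 20 = 324 - 44 ≡ 21; y = λ·(24 - 21) - 17 ≡ 0. → (21, 0)
5P: (21, 0) + (20, 19). λ = (19 - 0)/(20 - 21) ≡ 19/36 mod 37. 36⁻¹ ≡ 36 (mod 37), so λ ≡ 18.
  x = λ² - 21 - 20 = 324 - 41 ≡ 24; y = λ·(21 - 24) - 0 ≡ 20. → (24, 20)
6P: (24, 20) + (20, 19). λ = (19 - 20)/(20 - 24) ≡ 36/33 mod 37. 33⁻¹ ≡ 9 (mod 37), so λ ≡ 28.
  x = λ² - 24 - 20 = 784 - 44 ≡ 0; y = λ·(24 - 0) - 20 ≡ 23. → (0, 23)
7P: (0, 23) + (20, 19). λ = (19 - 23)/(20 - 0) ≡ 33/20 mod 37. 20⁻¹ ≡ 13 (mod 37), so λ ≡ 22.
  x = λ² - 0 - 20 = 484 - 20 ≡ 20; y = λ·(0 - 20) - 23 ≡ 18. → (20, 18)
8P: (20, 18) + (20, 19): same x and y₁ ≡ -y₂, so the sum is O.
8P = O, so the order is 8.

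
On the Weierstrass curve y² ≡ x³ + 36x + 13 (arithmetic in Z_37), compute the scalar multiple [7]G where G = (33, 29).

(10, 35)

Repeated addition: build up to 7G.
2G: tangent at (33, 29): λ = (3·33² + 36)/(2·29) ≡ 10/21. 21⁻¹ ≡ 30 (mod 37) since 21·30 = 630 ≡ 1, so λ ≡ 10·30 ≡ 4.
  x = λ² - 33 - 33 = 16 - 66 ≡ 24; y = λ·(33 - 24) - 29 ≡ 7. → (24, 7)
3G: (24, 7) + (33, 29). λ = (29 - 7)/(33 - 24) ≡ 22/9 mod 37. 9⁻¹ ≡ 33 (mod 37), so λ ≡ 23.
  x = λ² - 24 - 33 = 529 - 57 ≡ 28; y = λ·(24 - 28) - 7 ≡ 12. → (28, 12)
4G: (28, 12) + (33, 29). λ = (29 - 12)/(33 - 28) ≡ 17/5 mod 37. 5⁻¹ ≡ 15 (mod 37), so λ ≡ 33.
  x = λ² - 28 - 33 = 1089 - 61 ≡ 29; y = λ·(28 - 29) - 12 ≡ 29. → (29, 29)
5G: (29, 29) + (33, 29). λ = (29 - 29)/(33 - 29) ≡ 0/4 mod 37. 4⁻¹ ≡ 28 (mod 37), so λ ≡ 0.
  x = λ² - 29 - 33 = 0 - 62 ≡ 12; y = λ·(29 - 12) - 29 ≡ 8. → (12, 8)
6G: (12, 8) + (33, 29). λ = (29 - 8)/(33 - 12) ≡ 21/21 mod 37. 21⁻¹ ≡ 30 (mod 37) since 21·30 = 630 ≡ 1, so λ ≡ 1.
  x = λ² - 12 - 33 = 1 - 45 ≡ 30; y = λ·(12 - 30) - 8 ≡ 11. → (30, 11)
7G: (30, 11) + (33, 29). λ = (29 - 11)/(33 - 30) ≡ 18/3 mod 37. 3⁻¹ ≡ 25 (mod 37) since 3·25 = 75 ≡ 1, so λ ≡ 6.
  x = λ² - 30 - 33 = 36 - 63 ≡ 10; y = λ·(30 - 10) - 11 ≡ 35. → (10, 35)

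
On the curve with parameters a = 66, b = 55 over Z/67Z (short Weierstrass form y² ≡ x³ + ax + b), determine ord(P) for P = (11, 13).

2P: tangent at (11, 13): λ = (3·11² + 66)/(2·13) ≡ 27/26. 26⁻¹ ≡ 49 (mod 67), so λ ≡ 27·49 ≡ 50.
  x = λ² - 11 - 11 = 2500 - 22 ≡ 66; y = λ·(11 - 66) - 13 ≡ 51. → (66, 51)
3P: (66, 51) + (11, 13). λ = (13 - 51)/(11 - 66) ≡ 29/12 mod 67. 12⁻¹ ≡ 28 (mod 67) since 12·28 = 336 ≡ 1, so λ ≡ 8.
  x = λ² - 66 - 11 = 64 - 77 ≡ 54; y = λ·(66 - 54) - 51 ≡ 45. → (54, 45)
4P: (54, 45) + (11, 13). λ = (13 - 45)/(11 - 54) ≡ 35/24 mod 67. 24⁻¹ ≡ 14 (mod 67) since 24·14 = 336 ≡ 1, so λ ≡ 21.
  x = λ² - 54 - 11 = 441 - 65 ≡ 41; y = λ·(54 - 41) - 45 ≡ 27. → (41, 27)
5P: (41, 27) + (11, 13). λ = (13 - 27)/(11 - 41) ≡ 53/37 mod 67. 37⁻¹ ≡ 29 (mod 67) since 37·29 = 1073 ≡ 1, so λ ≡ 63.
  x = λ² - 41 - 11 = 3969 - 52 ≡ 31; y = λ·(41 - 31) - 27 ≡ 0. → (31, 0)
6P: (31, 0) + (11, 13). λ = (13 - 0)/(11 - 31) ≡ 13/47 mod 67. 47⁻¹ ≡ 10 (mod 67) since 47·10 = 470 ≡ 1, so λ ≡ 63.
  x = λ² - 31 - 11 = 3969 - 42 ≡ 41; y = λ·(31 - 41) - 0 ≡ 40. → (41, 40)
7P: (41, 40) + (11, 13). λ = (13 - 40)/(11 - 41) ≡ 40/37 mod 67. 37⁻¹ ≡ 29 (mod 67) since 37·29 = 1073 ≡ 1, so λ ≡ 21.
  x = λ² - 41 - 11 = 441 - 52 ≡ 54; y = λ·(41 - 54) - 40 ≡ 22. → (54, 22)
8P: (54, 22) + (11, 13). λ = (13 - 22)/(11 - 54) ≡ 58/24 mod 67. 24⁻¹ ≡ 14 (mod 67) since 24·14 = 336 ≡ 1, so λ ≡ 8.
  x = λ² - 54 - 11 = 64 - 65 ≡ 66; y = λ·(54 - 66) - 22 ≡ 16. → (66, 16)
9P: (66, 16) + (11, 13). λ = (13 - 16)/(11 - 66) ≡ 64/12 mod 67. 12⁻¹ ≡ 28 (mod 67), so λ ≡ 50.
  x = λ² - 66 - 11 = 2500 - 77 ≡ 11; y = λ·(66 - 11) - 16 ≡ 54. → (11, 54)
10P: (11, 54) + (11, 13): same x and y₁ ≡ -y₂, so the sum is ∞.
10P = ∞, so the order is 10.

10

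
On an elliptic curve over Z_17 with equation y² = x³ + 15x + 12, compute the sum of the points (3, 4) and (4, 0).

(9, 3)

(3, 4) + (4, 0). λ = (0 - 4)/(4 - 3) ≡ 13/1 mod 17. 1⁻¹ ≡ 1 (mod 17), so λ ≡ 13.
  x = λ² - 3 - 4 = 169 - 7 ≡ 9; y = λ·(3 - 9) - 4 ≡ 3. → (9, 3)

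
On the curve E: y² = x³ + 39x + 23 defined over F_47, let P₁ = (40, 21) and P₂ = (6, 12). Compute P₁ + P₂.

(19, 44)

(40, 21) + (6, 12). λ = (12 - 21)/(6 - 40) ≡ 38/13 mod 47. 13⁻¹ ≡ 29 (mod 47), so λ ≡ 21.
  x = λ² - 40 - 6 = 441 - 46 ≡ 19; y = λ·(40 - 19) - 21 ≡ 44. → (19, 44)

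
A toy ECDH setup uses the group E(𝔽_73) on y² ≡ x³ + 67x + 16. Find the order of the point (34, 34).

2P: tangent at (34, 34): λ = (3·34² + 67)/(2·34) ≡ 31/68. 68⁻¹ ≡ 29 (mod 73), so λ ≡ 31·29 ≡ 23.
  x = λ² - 34 - 34 = 529 - 68 ≡ 23; y = λ·(34 - 23) - 34 ≡ 0. → (23, 0)
3P: (23, 0) + (34, 34). λ = (34 - 0)/(34 - 23) ≡ 34/11 mod 73. 11⁻¹ ≡ 20 (mod 73) since 11·20 = 220 ≡ 1, so λ ≡ 23.
  x = λ² - 23 - 34 = 529 - 57 ≡ 34; y = λ·(23 - 34) - 0 ≡ 39. → (34, 39)
4P: (34, 39) + (34, 34): same x and y₁ ≡ -y₂, so the sum is O.
4P = O, so the order is 4.

4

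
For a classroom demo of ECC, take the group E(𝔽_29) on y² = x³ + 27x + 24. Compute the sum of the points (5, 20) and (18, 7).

(5, 20) + (18, 7). λ = (7 - 20)/(18 - 5) ≡ 16/13 mod 29. 13⁻¹ ≡ 9 (mod 29), so λ ≡ 28.
  x = λ² - 5 - 18 = 784 - 23 ≡ 7; y = λ·(5 - 7) - 20 ≡ 11. → (7, 11)

(7, 11)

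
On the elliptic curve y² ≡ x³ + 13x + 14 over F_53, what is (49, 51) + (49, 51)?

(12, 34)

tangent at (49, 51): λ = (3·49² + 13)/(2·51) ≡ 8/49. 49⁻¹ ≡ 13 (mod 53) since 49·13 = 637 ≡ 1, so λ ≡ 8·13 ≡ 51.
  x = λ² - 49 - 49 = 2601 - 98 ≡ 12; y = λ·(49 - 12) - 51 ≡ 34. → (12, 34)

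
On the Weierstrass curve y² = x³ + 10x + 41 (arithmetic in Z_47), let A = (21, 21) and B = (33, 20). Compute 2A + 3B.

(17, 1)

First 2A:
Repeated addition: build up to 2A.
2A: tangent at (21, 21): λ = (3·21² + 10)/(2·21) ≡ 17/42. 42⁻¹ ≡ 28 (mod 47), so λ ≡ 17·28 ≡ 6.
  x = λ² - 21 - 21 = 36 - 42 ≡ 41; y = λ·(21 - 41) - 21 ≡ 0. → (41, 0)
2A = (41, 0).
Next 3B:
Repeated addition: build up to 3B.
2B: tangent at (33, 20): λ = (3·33² + 10)/(2·20) ≡ 34/40. 40⁻¹ ≡ 20 (mod 47), so λ ≡ 34·20 ≡ 22.
  x = λ² - 33 - 33 = 484 - 66 ≡ 42; y = λ·(33 - 42) - 20 ≡ 17. → (42, 17)
3B: (42, 17) + (33, 20). λ = (20 - 17)/(33 - 42) ≡ 3/38 mod 47. 38⁻¹ ≡ 26 (mod 47), so λ ≡ 31.
  x = λ² - 42 - 33 = 961 - 75 ≡ 40; y = λ·(42 - 40) - 17 ≡ 45. → (40, 45)
3B = (40, 45).
Finally 2A + 3B:
(41, 0) + (40, 45). λ = (45 - 0)/(40 - 41) ≡ 45/46 mod 47. 46⁻¹ ≡ 46 (mod 47) since 46·46 = 2116 ≡ 1, so λ ≡ 2.
  x = λ² - 41 - 40 = 4 - 81 ≡ 17; y = λ·(41 - 17) - 0 ≡ 1. → (17, 1)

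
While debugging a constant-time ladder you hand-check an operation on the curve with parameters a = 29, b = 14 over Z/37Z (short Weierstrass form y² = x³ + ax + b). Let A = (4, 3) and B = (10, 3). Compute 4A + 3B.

First 4A:
Double-and-add on 4 = (100)₂. Start with A = (4, 3) for the leading 1-bit.
double: tangent at (4, 3): λ = (3·4² + 29)/(2·3) ≡ 3/6. 6⁻¹ ≡ 31 (mod 37), so λ ≡ 3·31 ≡ 19.
  x = λ² - 4 - 4 = 361 - 8 ≡ 20; y = λ·(4 - 20) - 3 ≡ 26. → (20, 26)
double: tangent at (20, 26): λ = (3·20² + 29)/(2·26) ≡ 8/15. 15⁻¹ ≡ 5 (mod 37) since 15·5 = 75 ≡ 1, so λ ≡ 8·5 ≡ 3.
  x = λ² - 20 - 20 = 9 - 40 ≡ 6; y = λ·(20 - 6) - 26 ≡ 16. → (6, 16)
4A = (6, 16).
Next 3B:
Repeated addition: build up to 3B.
2B: tangent at (10, 3): λ = (3·10² + 29)/(2·3) ≡ 33/6. 6⁻¹ ≡ 31 (mod 37) since 6·31 = 186 ≡ 1, so λ ≡ 33·31 ≡ 24.
  x = λ² - 10 - 10 = 576 - 20 ≡ 1; y = λ·(10 - 1) - 3 ≡ 28. → (1, 28)
3B: (1, 28) + (10, 3). λ = (3 - 28)/(10 - 1) ≡ 12/9 mod 37. 9⁻¹ ≡ 33 (mod 37) since 9·33 = 297 ≡ 1, so λ ≡ 26.
  x = λ² - 1 - 10 = 676 - 11 ≡ 36; y = λ·(1 - 36) - 28 ≡ 24. → (36, 24)
3B = (36, 24).
Finally 4A + 3B:
(6, 16) + (36, 24). λ = (24 - 16)/(36 - 6) ≡ 8/30 mod 37. 30⁻¹ ≡ 21 (mod 37) since 30·21 = 630 ≡ 1, so λ ≡ 20.
  x = λ² - 6 - 36 = 400 - 42 ≡ 25; y = λ·(6 - 25) - 16 ≡ 11. → (25, 11)

(25, 11)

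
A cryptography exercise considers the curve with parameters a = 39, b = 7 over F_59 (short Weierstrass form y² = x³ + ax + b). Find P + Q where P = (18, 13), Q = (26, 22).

(18, 13) + (26, 22). λ = (22 - 13)/(26 - 18) ≡ 9/8 mod 59. 8⁻¹ ≡ 37 (mod 59), so λ ≡ 38.
  x = λ² - 18 - 26 = 1444 - 44 ≡ 43; y = λ·(18 - 43) - 13 ≡ 40. → (43, 40)

(43, 40)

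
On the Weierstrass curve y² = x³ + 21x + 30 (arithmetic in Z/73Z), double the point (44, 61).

tangent at (44, 61): λ = (3·44² + 21)/(2·61) ≡ 62/49. 49⁻¹ ≡ 3 (mod 73) since 49·3 = 147 ≡ 1, so λ ≡ 62·3 ≡ 40.
  x = λ² - 44 - 44 = 1600 - 88 ≡ 52; y = λ·(44 - 52) - 61 ≡ 57. → (52, 57)

(52, 57)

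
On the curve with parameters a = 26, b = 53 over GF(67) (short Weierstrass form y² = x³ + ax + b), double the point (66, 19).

tangent at (66, 19): λ = (3·66² + 26)/(2·19) ≡ 29/38. 38⁻¹ ≡ 30 (mod 67), so λ ≡ 29·30 ≡ 66.
  x = λ² - 66 - 66 = 4356 - 132 ≡ 3; y = λ·(66 - 3) - 19 ≡ 52. → (3, 52)

(3, 52)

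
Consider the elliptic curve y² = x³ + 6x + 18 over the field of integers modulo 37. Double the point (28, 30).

(17, 36)

tangent at (28, 30): λ = (3·28² + 6)/(2·30) ≡ 27/23. 23⁻¹ ≡ 29 (mod 37), so λ ≡ 27·29 ≡ 6.
  x = λ² - 28 - 28 = 36 - 56 ≡ 17; y = λ·(28 - 17) - 30 ≡ 36. → (17, 36)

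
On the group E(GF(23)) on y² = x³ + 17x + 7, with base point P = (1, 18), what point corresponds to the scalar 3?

Repeated addition: build up to 3P.
2P: tangent at (1, 18): λ = (3·1² + 17)/(2·18) ≡ 20/13. 13⁻¹ ≡ 16 (mod 23) since 13·16 = 208 ≡ 1, so λ ≡ 20·16 ≡ 21.
  x = λ² - 1 - 1 = 441 - 2 ≡ 2; y = λ·(1 - 2) - 18 ≡ 7. → (2, 7)
3P: (2, 7) + (1, 18). λ = (18 - 7)/(1 - 2) ≡ 11/22 mod 23. 22⁻¹ ≡ 22 (mod 23), so λ ≡ 12.
  x = λ² - 2 - 1 = 144 - 3 ≡ 3; y = λ·(2 - 3) - 7 ≡ 4. → (3, 4)

(3, 4)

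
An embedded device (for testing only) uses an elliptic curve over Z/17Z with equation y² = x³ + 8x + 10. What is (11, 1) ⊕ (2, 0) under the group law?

(8, 5)

(11, 1) + (2, 0). λ = (0 - 1)/(2 - 11) ≡ 16/8 mod 17. 8⁻¹ ≡ 15 (mod 17), so λ ≡ 2.
  x = λ² - 11 - 2 = 4 - 13 ≡ 8; y = λ·(11 - 8) - 1 ≡ 5. → (8, 5)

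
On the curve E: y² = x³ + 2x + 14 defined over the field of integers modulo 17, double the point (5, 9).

(3, 9)

tangent at (5, 9): λ = (3·5² + 2)/(2·9) ≡ 9/1. 1⁻¹ ≡ 1 (mod 17), so λ ≡ 9·1 ≡ 9.
  x = λ² - 5 - 5 = 81 - 10 ≡ 3; y = λ·(5 - 3) - 9 ≡ 9. → (3, 9)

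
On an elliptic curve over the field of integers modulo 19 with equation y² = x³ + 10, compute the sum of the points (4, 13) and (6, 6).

(4, 13) + (6, 6). λ = (6 - 13)/(6 - 4) ≡ 12/2 mod 19. 2⁻¹ ≡ 10 (mod 19), so λ ≡ 6.
  x = λ² - 4 - 6 = 36 - 10 ≡ 7; y = λ·(4 - 7) - 13 ≡ 7. → (7, 7)

(7, 7)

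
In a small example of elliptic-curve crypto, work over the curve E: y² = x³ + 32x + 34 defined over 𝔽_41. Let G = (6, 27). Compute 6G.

(30, 14)

Repeated addition: build up to 6G.
2G: tangent at (6, 27): λ = (3·6² + 32)/(2·27) ≡ 17/13. 13⁻¹ ≡ 19 (mod 41), so λ ≡ 17·19 ≡ 36.
  x = λ² - 6 - 6 = 1296 - 12 ≡ 13; y = λ·(6 - 13) - 27 ≡ 8. → (13, 8)
3G: (13, 8) + (6, 27). λ = (27 - 8)/(6 - 13) ≡ 19/34 mod 41. 34⁻¹ ≡ 35 (mod 41), so λ ≡ 9.
  x = λ² - 13 - 6 = 81 - 19 ≡ 21; y = λ·(13 - 21) - 8 ≡ 2. → (21, 2)
4G: (21, 2) + (6, 27). λ = (27 - 2)/(6 - 21) ≡ 25/26 mod 41. 26⁻¹ ≡ 30 (mod 41) since 26·30 = 780 ≡ 1, so λ ≡ 12.
  x = λ² - 21 - 6 = 144 - 27 ≡ 35; y = λ·(21 - 35) - 2 ≡ 35. → (35, 35)
5G: (35, 35) + (6, 27). λ = (27 - 35)/(6 - 35) ≡ 33/12 mod 41. 12⁻¹ ≡ 24 (mod 41) since 12·24 = 288 ≡ 1, so λ ≡ 13.
  x = λ² - 35 - 6 = 169 - 41 ≡ 5; y = λ·(35 - 5) - 35 ≡ 27. → (5, 27)
6G: (5, 27) + (6, 27). λ = (27 - 27)/(6 - 5) ≡ 0/1 mod 41. 1⁻¹ ≡ 1 (mod 41) since 1·1 = 1 ≡ 1, so λ ≡ 0.
  x = λ² - 5 - 6 = 0 - 11 ≡ 30; y = λ·(5 - 30) - 27 ≡ 14. → (30, 14)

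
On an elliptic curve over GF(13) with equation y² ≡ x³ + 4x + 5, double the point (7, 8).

(9, 4)

tangent at (7, 8): λ = (3·7² + 4)/(2·8) ≡ 8/3. 3⁻¹ ≡ 9 (mod 13) since 3·9 = 27 ≡ 1, so λ ≡ 8·9 ≡ 7.
  x = λ² - 7 - 7 = 49 - 14 ≡ 9; y = λ·(7 - 9) - 8 ≡ 4. → (9, 4)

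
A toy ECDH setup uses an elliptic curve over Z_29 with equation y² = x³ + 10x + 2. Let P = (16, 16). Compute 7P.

(16, 13)

Double-and-add on 7 = (111)₂. Start with P = (16, 16) for the leading 1-bit.
double: tangent at (16, 16): λ = (3·16² + 10)/(2·16) ≡ 24/3. 3⁻¹ ≡ 10 (mod 29) since 3·10 = 30 ≡ 1, so λ ≡ 24·10 ≡ 8.
  x = λ² - 16 - 16 = 64 - 32 ≡ 3; y = λ·(16 - 3) - 16 ≡ 1. → (3, 1)
add P: (3, 1) + (16, 16). λ = (16 - 1)/(16 - 3) ≡ 15/13 mod 29. 13⁻¹ ≡ 9 (mod 29), so λ ≡ 19.
  x = λ² - 3 - 16 = 361 - 19 ≡ 23; y = λ·(3 - 23) - 1 ≡ 25. → (23, 25)
double: tangent at (23, 25): λ = (3·23² + 10)/(2·25) ≡ 2/21. 21⁻¹ ≡ 18 (mod 29), so λ ≡ 2·18 ≡ 7.
  x = λ² - 23 - 23 = 49 - 46 ≡ 3; y = λ·(23 - 3) - 25 ≡ 28. → (3, 28)
add P: (3, 28) + (16, 16). λ = (16 - 28)/(16 - 3) ≡ 17/13 mod 29. 13⁻¹ ≡ 9 (mod 29), so λ ≡ 8.
  x = λ² - 3 - 16 = 64 - 19 ≡ 16; y = λ·(3 - 16) - 28 ≡ 13. → (16, 13)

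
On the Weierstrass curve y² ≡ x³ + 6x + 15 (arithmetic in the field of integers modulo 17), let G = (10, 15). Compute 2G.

tangent at (10, 15): λ = (3·10² + 6)/(2·15) ≡ 0/13. 13⁻¹ ≡ 4 (mod 17) since 13·4 = 52 ≡ 1, so λ ≡ 0·4 ≡ 0.
  x = λ² - 10 - 10 = 0 - 20 ≡ 14; y = λ·(10 - 14) - 15 ≡ 2. → (14, 2)

(14, 2)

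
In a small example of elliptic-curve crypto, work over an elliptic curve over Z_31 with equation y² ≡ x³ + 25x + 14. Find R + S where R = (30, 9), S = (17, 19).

(30, 9) + (17, 19). λ = (19 - 9)/(17 - 30) ≡ 10/18 mod 31. 18⁻¹ ≡ 19 (mod 31), so λ ≡ 4.
  x = λ² - 30 - 17 = 16 - 47 ≡ 0; y = λ·(30 - 0) - 9 ≡ 18. → (0, 18)

(0, 18)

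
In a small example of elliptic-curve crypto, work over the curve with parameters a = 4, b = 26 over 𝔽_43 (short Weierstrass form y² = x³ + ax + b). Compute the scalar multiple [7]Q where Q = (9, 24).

(21, 30)

Repeated addition: build up to 7Q.
2Q: tangent at (9, 24): λ = (3·9² + 4)/(2·24) ≡ 32/5. 5⁻¹ ≡ 26 (mod 43), so λ ≡ 32·26 ≡ 15.
  x = λ² - 9 - 9 = 225 - 18 ≡ 35; y = λ·(9 - 35) - 24 ≡ 16. → (35, 16)
3Q: (35, 16) + (9, 24). λ = (24 - 16)/(9 - 35) ≡ 8/17 mod 43. 17⁻¹ ≡ 38 (mod 43) since 17·38 = 646 ≡ 1, so λ ≡ 3.
  x = λ² - 35 - 9 = 9 - 44 ≡ 8; y = λ·(35 - 8) - 16 ≡ 22. → (8, 22)
4Q: (8, 22) + (9, 24). λ = (24 - 22)/(9 - 8) ≡ 2/1 mod 43. 1⁻¹ ≡ 1 (mod 43) since 1·1 = 1 ≡ 1, so λ ≡ 2.
  x = λ² - 8 - 9 = 4 - 17 ≡ 30; y = λ·(8 - 30) - 22 ≡ 20. → (30, 20)
5Q: (30, 20) + (9, 24). λ = (24 - 20)/(9 - 30) ≡ 4/22 mod 43. 22⁻¹ ≡ 2 (mod 43), so λ ≡ 8.
  x = λ² - 30 - 9 = 64 - 39 ≡ 25; y = λ·(30 - 25) - 20 ≡ 20. → (25, 20)
6Q: (25, 20) + (9, 24). λ = (24 - 20)/(9 - 25) ≡ 4/27 mod 43. 27⁻¹ ≡ 8 (mod 43), so λ ≡ 32.
  x = λ² - 25 - 9 = 1024 - 34 ≡ 1; y = λ·(25 - 1) - 20 ≡ 17. → (1, 17)
7Q: (1, 17) + (9, 24). λ = (24 - 17)/(9 - 1) ≡ 7/8 mod 43. 8⁻¹ ≡ 27 (mod 43) since 8·27 = 216 ≡ 1, so λ ≡ 17.
  x = λ² - 1 - 9 = 289 - 10 ≡ 21; y = λ·(1 - 21) - 17 ≡ 30. → (21, 30)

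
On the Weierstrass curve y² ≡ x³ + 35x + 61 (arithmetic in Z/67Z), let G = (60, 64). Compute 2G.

tangent at (60, 64): λ = (3·60² + 35)/(2·64) ≡ 48/61. 61⁻¹ ≡ 11 (mod 67) since 61·11 = 671 ≡ 1, so λ ≡ 48·11 ≡ 59.
  x = λ² - 60 - 60 = 3481 - 120 ≡ 11; y = λ·(60 - 11) - 64 ≡ 13. → (11, 13)

(11, 13)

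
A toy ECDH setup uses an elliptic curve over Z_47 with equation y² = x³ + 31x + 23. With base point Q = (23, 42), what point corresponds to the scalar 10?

Repeated addition: build up to 10Q.
2Q: tangent at (23, 42): λ = (3·23² + 31)/(2·42) ≡ 20/37. 37⁻¹ ≡ 14 (mod 47), so λ ≡ 20·14 ≡ 45.
  x = λ² - 23 - 23 = 2025 - 46 ≡ 5; y = λ·(23 - 5) - 42 ≡ 16. → (5, 16)
3Q: (5, 16) + (23, 42). λ = (42 - 16)/(23 - 5) ≡ 26/18 mod 47. 18⁻¹ ≡ 34 (mod 47), so λ ≡ 38.
  x = λ² - 5 - 23 = 1444 - 28 ≡ 6; y = λ·(5 - 6) - 16 ≡ 40. → (6, 40)
4Q: (6, 40) + (23, 42). λ = (42 - 40)/(23 - 6) ≡ 2/17 mod 47. 17⁻¹ ≡ 36 (mod 47) since 17·36 = 612 ≡ 1, so λ ≡ 25.
  x = λ² - 6 - 23 = 625 - 29 ≡ 32; y = λ·(6 - 32) - 40 ≡ 15. → (32, 15)
5Q: (32, 15) + (23, 42). λ = (42 - 15)/(23 - 32) ≡ 27/38 mod 47. 38⁻¹ ≡ 26 (mod 47), so λ ≡ 44.
  x = λ² - 32 - 23 = 1936 - 55 ≡ 1; y = λ·(32 - 1) - 15 ≡ 33. → (1, 33)
6Q: (1, 33) + (23, 42). λ = (42 - 33)/(23 - 1) ≡ 9/22 mod 47. 22⁻¹ ≡ 15 (mod 47), so λ ≡ 41.
  x = λ² - 1 - 23 = 1681 - 24 ≡ 12; y = λ·(1 - 12) - 33 ≡ 33. → (12, 33)
7Q: (12, 33) + (23, 42). λ = (42 - 33)/(23 - 12) ≡ 9/11 mod 47. 11⁻¹ ≡ 30 (mod 47) since 11·30 = 330 ≡ 1, so λ ≡ 35.
  x = λ² - 12 - 23 = 1225 - 35 ≡ 15; y = λ·(12 - 15) - 33 ≡ 3. → (15, 3)
8Q: (15, 3) + (23, 42). λ = (42 - 3)/(23 - 15) ≡ 39/8 mod 47. 8⁻¹ ≡ 6 (mod 47) since 8·6 = 48 ≡ 1, so λ ≡ 46.
  x = λ² - 15 - 23 = 2116 - 38 ≡ 10; y = λ·(15 - 10) - 3 ≡ 39. → (10, 39)
9Q: (10, 39) + (23, 42). λ = (42 - 39)/(23 - 10) ≡ 3/13 mod 47. 13⁻¹ ≡ 29 (mod 47), so λ ≡ 40.
  x = λ² - 10 - 23 = 1600 - 33 ≡ 16; y = λ·(10 - 16) - 39 ≡ 3. → (16, 3)
10Q: (16, 3) + (23, 42). λ = (42 - 3)/(23 - 16) ≡ 39/7 mod 47. 7⁻¹ ≡ 27 (mod 47) since 7·27 = 189 ≡ 1, so λ ≡ 19.
  x = λ² - 16 - 23 = 361 - 39 ≡ 40; y = λ·(16 - 40) - 3 ≡ 11. → (40, 11)

(40, 11)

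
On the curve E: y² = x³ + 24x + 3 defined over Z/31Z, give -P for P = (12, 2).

(12, 29)

-(12, 2) = (12, -2 mod 31) = (12, 29).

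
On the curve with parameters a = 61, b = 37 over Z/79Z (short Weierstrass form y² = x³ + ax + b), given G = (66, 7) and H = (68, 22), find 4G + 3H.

First 4G:
Repeated addition: build up to 4G.
2G: tangent at (66, 7): λ = (3·66² + 61)/(2·7) ≡ 15/14. 14⁻¹ ≡ 17 (mod 79) since 14·17 = 238 ≡ 1, so λ ≡ 15·17 ≡ 18.
  x = λ² - 66 - 66 = 324 - 132 ≡ 34; y = λ·(66 - 34) - 7 ≡ 16. → (34, 16)
3G: (34, 16) + (66, 7). λ = (7 - 16)/(66 - 34) ≡ 70/32 mod 79. 32⁻¹ ≡ 42 (mod 79), so λ ≡ 17.
  x = λ² - 34 - 66 = 289 - 100 ≡ 31; y = λ·(34 - 31) - 16 ≡ 35. → (31, 35)
4G: (31, 35) + (66, 7). λ = (7 - 35)/(66 - 31) ≡ 51/35 mod 79. 35⁻¹ ≡ 70 (mod 79), so λ ≡ 15.
  x = λ² - 31 - 66 = 225 - 97 ≡ 49; y = λ·(31 - 49) - 35 ≡ 11. → (49, 11)
4G = (49, 11).
Next 3H:
Repeated addition: build up to 3H.
2H: tangent at (68, 22): λ = (3·68² + 61)/(2·22) ≡ 29/44. 44⁻¹ ≡ 9 (mod 79), so λ ≡ 29·9 ≡ 24.
  x = λ² - 68 - 68 = 576 - 136 ≡ 45; y = λ·(68 - 45) - 22 ≡ 56. → (45, 56)
3H: (45, 56) + (68, 22). λ = (22 - 56)/(68 - 45) ≡ 45/23 mod 79. 23⁻¹ ≡ 55 (mod 79), so λ ≡ 26.
  x = λ² - 45 - 68 = 676 - 113 ≡ 10; y = λ·(45 - 10) - 56 ≡ 64. → (10, 64)
3H = (10, 64).
Finally 4G + 3H:
(49, 11) + (10, 64). λ = (64 - 11)/(10 - 49) ≡ 53/40 mod 79. 40⁻¹ ≡ 2 (mod 79) since 40·2 = 80 ≡ 1, so λ ≡ 27.
  x = λ² - 49 - 10 = 729 - 59 ≡ 38; y = λ·(49 - 38) - 11 ≡ 49. → (38, 49)

(38, 49)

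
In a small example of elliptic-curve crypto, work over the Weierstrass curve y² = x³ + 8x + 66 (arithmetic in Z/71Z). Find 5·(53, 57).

Write P = (53, 57).
Double-and-add on 5 = (101)₂. Start with P = (53, 57) for the leading 1-bit.
double: tangent at (53, 57): λ = (3·53² + 8)/(2·57) ≡ 57/43. 43⁻¹ ≡ 38 (mod 71), so λ ≡ 57·38 ≡ 36.
  x = λ² - 53 - 53 = 1296 - 106 ≡ 54; y = λ·(53 - 54) - 57 ≡ 49. → (54, 49)
double: tangent at (54, 49): λ = (3·54² + 8)/(2·49) ≡ 23/27. 27⁻¹ ≡ 50 (mod 71) since 27·50 = 1350 ≡ 1, so λ ≡ 23·50 ≡ 14.
  x = λ² - 54 - 54 = 196 - 108 ≡ 17; y = λ·(54 - 17) - 49 ≡ 43. → (17, 43)
add P: (17, 43) + (53, 57). λ = (57 - 43)/(53 - 17) ≡ 14/36 mod 71. 36⁻¹ ≡ 2 (mod 71) since 36·2 = 72 ≡ 1, so λ ≡ 28.
  x = λ² - 17 - 53 = 784 - 70 ≡ 4; y = λ·(17 - 4) - 43 ≡ 37. → (4, 37)

(4, 37)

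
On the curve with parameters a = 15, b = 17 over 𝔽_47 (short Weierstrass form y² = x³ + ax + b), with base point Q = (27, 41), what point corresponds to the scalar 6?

Double-and-add on 6 = (110)₂. Start with Q = (27, 41) for the leading 1-bit.
double: tangent at (27, 41): λ = (3·27² + 15)/(2·41) ≡ 40/35. 35⁻¹ ≡ 43 (mod 47), so λ ≡ 40·43 ≡ 28.
  x = λ² - 27 - 27 = 784 - 54 ≡ 25; y = λ·(27 - 25) - 41 ≡ 15. → (25, 15)
add Q: (25, 15) + (27, 41). λ = (41 - 15)/(27 - 25) ≡ 26/2 mod 47. 2⁻¹ ≡ 24 (mod 47) since 2·24 = 48 ≡ 1, so λ ≡ 13.
  x = λ² - 25 - 27 = 169 - 52 ≡ 23; y = λ·(25 - 23) - 15 ≡ 11. → (23, 11)
double: tangent at (23, 11): λ = (3·23² + 15)/(2·11) ≡ 4/22. 22⁻¹ ≡ 15 (mod 47), so λ ≡ 4·15 ≡ 13.
  x = λ² - 23 - 23 = 169 - 46 ≡ 29; y = λ·(23 - 29) - 11 ≡ 5. → (29, 5)

(29, 5)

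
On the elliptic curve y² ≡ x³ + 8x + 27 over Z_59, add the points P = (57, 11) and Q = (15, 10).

(57, 11) + (15, 10). λ = (10 - 11)/(15 - 57) ≡ 58/17 mod 59. 17⁻¹ ≡ 7 (mod 59), so λ ≡ 52.
  x = λ² - 57 - 15 = 2704 - 72 ≡ 36; y = λ·(57 - 36) - 11 ≡ 19. → (36, 19)

(36, 19)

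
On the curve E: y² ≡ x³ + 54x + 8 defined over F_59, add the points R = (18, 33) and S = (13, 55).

(18, 33) + (13, 55). λ = (55 - 33)/(13 - 18) ≡ 22/54 mod 59. 54⁻¹ ≡ 47 (mod 59), so λ ≡ 31.
  x = λ² - 18 - 13 = 961 - 31 ≡ 45; y = λ·(18 - 45) - 33 ≡ 15. → (45, 15)

(45, 15)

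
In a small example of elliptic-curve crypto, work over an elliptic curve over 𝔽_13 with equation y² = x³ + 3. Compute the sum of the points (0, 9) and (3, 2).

(0, 9) + (3, 2). λ = (2 - 9)/(3 - 0) ≡ 6/3 mod 13. 3⁻¹ ≡ 9 (mod 13) since 3·9 = 27 ≡ 1, so λ ≡ 2.
  x = λ² - 0 - 3 = 4 - 3 ≡ 1; y = λ·(0 - 1) - 9 ≡ 2. → (1, 2)

(1, 2)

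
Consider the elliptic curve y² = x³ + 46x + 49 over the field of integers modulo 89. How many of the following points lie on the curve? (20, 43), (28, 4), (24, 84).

(20, 43): 43² ≡ 69, rhs ≡ 69 → on.
(28, 4): 4² ≡ 16, rhs ≡ 60 → off.
(24, 84): 84² ≡ 25, rhs ≡ 25 → on.

2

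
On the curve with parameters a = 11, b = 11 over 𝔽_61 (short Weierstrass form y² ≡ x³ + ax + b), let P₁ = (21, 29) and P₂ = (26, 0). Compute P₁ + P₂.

(21, 29) + (26, 0). λ = (0 - 29)/(26 - 21) ≡ 32/5 mod 61. 5⁻¹ ≡ 49 (mod 61), so λ ≡ 43.
  x = λ² - 21 - 26 = 1849 - 47 ≡ 33; y = λ·(21 - 33) - 29 ≡ 4. → (33, 4)

(33, 4)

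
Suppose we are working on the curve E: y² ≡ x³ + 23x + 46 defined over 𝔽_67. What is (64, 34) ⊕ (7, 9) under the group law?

(19, 21)

(64, 34) + (7, 9). λ = (9 - 34)/(7 - 64) ≡ 42/10 mod 67. 10⁻¹ ≡ 47 (mod 67), so λ ≡ 31.
  x = λ² - 64 - 7 = 961 - 71 ≡ 19; y = λ·(64 - 19) - 34 ≡ 21. → (19, 21)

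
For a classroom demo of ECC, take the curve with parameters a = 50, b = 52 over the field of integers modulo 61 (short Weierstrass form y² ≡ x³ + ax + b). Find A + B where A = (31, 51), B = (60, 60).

(6, 43)

(31, 51) + (60, 60). λ = (60 - 51)/(60 - 31) ≡ 9/29 mod 61. 29⁻¹ ≡ 40 (mod 61) since 29·40 = 1160 ≡ 1, so λ ≡ 55.
  x = λ² - 31 - 60 = 3025 - 91 ≡ 6; y = λ·(31 - 6) - 51 ≡ 43. → (6, 43)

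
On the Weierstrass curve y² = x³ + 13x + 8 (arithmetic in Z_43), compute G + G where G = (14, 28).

(29, 36)

tangent at (14, 28): λ = (3·14² + 13)/(2·28) ≡ 42/13. 13⁻¹ ≡ 10 (mod 43) since 13·10 = 130 ≡ 1, so λ ≡ 42·10 ≡ 33.
  x = λ² - 14 - 14 = 1089 - 28 ≡ 29; y = λ·(14 - 29) - 28 ≡ 36. → (29, 36)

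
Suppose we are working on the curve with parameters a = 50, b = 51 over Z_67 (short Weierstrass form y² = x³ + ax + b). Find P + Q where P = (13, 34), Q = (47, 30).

(4, 28)

(13, 34) + (47, 30). λ = (30 - 34)/(47 - 13) ≡ 63/34 mod 67. 34⁻¹ ≡ 2 (mod 67), so λ ≡ 59.
  x = λ² - 13 - 47 = 3481 - 60 ≡ 4; y = λ·(13 - 4) - 34 ≡ 28. → (4, 28)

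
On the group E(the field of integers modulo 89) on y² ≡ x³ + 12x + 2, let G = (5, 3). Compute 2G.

(0, 25)

tangent at (5, 3): λ = (3·5² + 12)/(2·3) ≡ 87/6. 6⁻¹ ≡ 15 (mod 89) since 6·15 = 90 ≡ 1, so λ ≡ 87·15 ≡ 59.
  x = λ² - 5 - 5 = 3481 - 10 ≡ 0; y = λ·(5 - 0) - 3 ≡ 25. → (0, 25)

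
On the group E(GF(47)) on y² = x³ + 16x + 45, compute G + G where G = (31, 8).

tangent at (31, 8): λ = (3·31² + 16)/(2·8) ≡ 32/16. 16⁻¹ ≡ 3 (mod 47), so λ ≡ 32·3 ≡ 2.
  x = λ² - 31 - 31 = 4 - 62 ≡ 36; y = λ·(31 - 36) - 8 ≡ 29. → (36, 29)

(36, 29)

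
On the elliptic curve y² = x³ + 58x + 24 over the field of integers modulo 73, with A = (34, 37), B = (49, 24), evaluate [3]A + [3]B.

First 3A:
Repeated addition: build up to 3A.
2A: tangent at (34, 37): λ = (3·34² + 58)/(2·37) ≡ 22/1. 1⁻¹ ≡ 1 (mod 73) since 1·1 = 1 ≡ 1, so λ ≡ 22·1 ≡ 22.
  x = λ² - 34 - 34 = 484 - 68 ≡ 51; y = λ·(34 - 51) - 37 ≡ 27. → (51, 27)
3A: (51, 27) + (34, 37). λ = (37 - 27)/(34 - 51) ≡ 10/56 mod 73. 56⁻¹ ≡ 30 (mod 73) since 56·30 = 1680 ≡ 1, so λ ≡ 8.
  x = λ² - 51 - 34 = 64 - 85 ≡ 52; y = λ·(51 - 52) - 27 ≡ 38. → (52, 38)
3A = (52, 38).
Next 3B:
Repeated addition: build up to 3B.
2B: tangent at (49, 24): λ = (3·49² + 58)/(2·24) ≡ 34/48. 48⁻¹ ≡ 35 (mod 73), so λ ≡ 34·35 ≡ 22.
  x = λ² - 49 - 49 = 484 - 98 ≡ 21; y = λ·(49 - 21) - 24 ≡ 8. → (21, 8)
3B: (21, 8) + (49, 24). λ = (24 - 8)/(49 - 21) ≡ 16/28 mod 73. 28⁻¹ ≡ 60 (mod 73) since 28·60 = 1680 ≡ 1, so λ ≡ 11.
  x = λ² - 21 - 49 = 121 - 70 ≡ 51; y = λ·(21 - 51) - 8 ≡ 27. → (51, 27)
3B = (51, 27).
Finally 3A + 3B:
(52, 38) + (51, 27). λ = (27 - 38)/(51 - 52) ≡ 62/72 mod 73. 72⁻¹ ≡ 72 (mod 73) since 72·72 = 5184 ≡ 1, so λ ≡ 11.
  x = λ² - 52 - 51 = 121 - 103 ≡ 18; y = λ·(52 - 18) - 38 ≡ 44. → (18, 44)

(18, 44)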